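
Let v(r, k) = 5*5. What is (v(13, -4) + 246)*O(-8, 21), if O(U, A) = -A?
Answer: -5691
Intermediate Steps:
v(r, k) = 25
(v(13, -4) + 246)*O(-8, 21) = (25 + 246)*(-1*21) = 271*(-21) = -5691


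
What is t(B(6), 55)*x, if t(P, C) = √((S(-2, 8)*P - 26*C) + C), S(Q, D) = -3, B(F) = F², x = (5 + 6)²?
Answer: 121*I*√1483 ≈ 4659.7*I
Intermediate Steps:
x = 121 (x = 11² = 121)
t(P, C) = √(-25*C - 3*P) (t(P, C) = √((-3*P - 26*C) + C) = √((-26*C - 3*P) + C) = √(-25*C - 3*P))
t(B(6), 55)*x = √(-25*55 - 3*6²)*121 = √(-1375 - 3*36)*121 = √(-1375 - 108)*121 = √(-1483)*121 = (I*√1483)*121 = 121*I*√1483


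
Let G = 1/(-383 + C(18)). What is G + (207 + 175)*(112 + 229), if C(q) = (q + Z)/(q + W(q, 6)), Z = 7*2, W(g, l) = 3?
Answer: 1043528861/8011 ≈ 1.3026e+5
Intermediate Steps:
Z = 14
C(q) = (14 + q)/(3 + q) (C(q) = (q + 14)/(q + 3) = (14 + q)/(3 + q))
G = -21/8011 (G = 1/(-383 + (14 + 18)/(3 + 18)) = 1/(-383 + 32/21) = 1/(-8011/21) = -21/8011 ≈ -0.0026214)
G + (207 + 175)*(112 + 229) = -21/8011 + (207 + 175)*(112 + 229) = -21/8011 + 382*341 = -21/8011 + 130262 = 1043528861/8011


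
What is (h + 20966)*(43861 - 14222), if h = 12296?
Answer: 985852418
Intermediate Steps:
(h + 20966)*(43861 - 14222) = (12296 + 20966)*(43861 - 14222) = 33262*29639 = 985852418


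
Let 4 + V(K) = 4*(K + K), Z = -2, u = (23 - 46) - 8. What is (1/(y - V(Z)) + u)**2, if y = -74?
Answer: 2805625/2916 ≈ 962.15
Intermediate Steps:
u = -31 (u = -23 - 8 = -31)
V(K) = -4 + 8*K (V(K) = -4 + 4*(K + K) = -4 + 4*(2*K) = -4 + 8*K)
(1/(y - V(Z)) + u)**2 = (1/(-74 - (-4 + 8*(-2))) - 31)**2 = (1/(-74 - (-4 - 16)) - 31)**2 = (1/(-74 - 1*(-20)) - 31)**2 = (1/(-74 + 20) - 31)**2 = (1/(-54) - 31)**2 = (-1/54 - 31)**2 = (-1675/54)**2 = 2805625/2916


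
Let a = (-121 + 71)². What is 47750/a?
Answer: 191/10 ≈ 19.100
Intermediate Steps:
a = 2500 (a = (-50)² = 2500)
47750/a = 47750/2500 = 47750*(1/2500) = 191/10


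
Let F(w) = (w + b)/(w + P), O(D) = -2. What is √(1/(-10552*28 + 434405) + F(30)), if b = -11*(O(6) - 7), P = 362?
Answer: √4981269683074/3890572 ≈ 0.57366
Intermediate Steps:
b = 99 (b = -11*(-2 - 7) = -11*(-9) = 99)
F(w) = (99 + w)/(362 + w) (F(w) = (w + 99)/(w + 362) = (99 + w)/(362 + w))
√(1/(-10552*28 + 434405) + F(30)) = √(1/(-10552*28 + 434405) + (99 + 30)/(362 + 30)) = √(1/(-295456 + 434405) + 129/392) = √(1/138949 + (1/392)*129) = √(1/138949 + 129/392) = √(17924813/54468008) = √4981269683074/3890572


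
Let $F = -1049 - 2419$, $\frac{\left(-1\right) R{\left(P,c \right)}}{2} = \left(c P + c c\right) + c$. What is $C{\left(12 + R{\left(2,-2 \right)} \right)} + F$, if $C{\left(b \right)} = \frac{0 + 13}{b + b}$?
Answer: $- \frac{110963}{32} \approx -3467.6$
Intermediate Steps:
$R{\left(P,c \right)} = - 2 c - 2 c^{2} - 2 P c$ ($R{\left(P,c \right)} = - 2 \left(\left(c P + c c\right) + c\right) = - 2 \left(\left(P c + c^{2}\right) + c\right) = - 2 \left(\left(c^{2} + P c\right) + c\right) = - 2 \left(c + c^{2} + P c\right) = - 2 c - 2 c^{2} - 2 P c$)
$C{\left(b \right)} = \frac{13}{2 b}$
$F = -3468$
$C{\left(12 + R{\left(2,-2 \right)} \right)} + F = \frac{13}{2 \left(12 - - 4 \left(1 + 2 - 2\right)\right)} - 3468 = \frac{13}{2 \left(12 - \left(-4\right) 1\right)} - 3468 = \frac{13}{2 \left(12 + 4\right)} - 3468 = \frac{13}{2 \cdot 16} - 3468 = \frac{13}{2} \cdot \frac{1}{16} - 3468 = \frac{13}{32} - 3468 = - \frac{110963}{32}$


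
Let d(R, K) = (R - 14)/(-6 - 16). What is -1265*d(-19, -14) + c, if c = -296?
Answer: -4387/2 ≈ -2193.5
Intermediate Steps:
d(R, K) = 7/11 - R/22 (d(R, K) = (-14 + R)/(-22) = (-14 + R)*(-1/22) = 7/11 - R/22)
-1265*d(-19, -14) + c = -1265*(7/11 - 1/22*(-19)) - 296 = -1265*(7/11 + 19/22) - 296 = -1265*3/2 - 296 = -3795/2 - 296 = -4387/2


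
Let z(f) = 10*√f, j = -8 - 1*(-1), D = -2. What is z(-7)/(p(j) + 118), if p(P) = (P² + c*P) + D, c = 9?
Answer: 5*I*√7/51 ≈ 0.25939*I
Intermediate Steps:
j = -7 (j = -8 + 1 = -7)
p(P) = -2 + P² + 9*P (p(P) = (P² + 9*P) - 2 = -2 + P² + 9*P)
z(-7)/(p(j) + 118) = (10*√(-7))/((-2 + (-7)² + 9*(-7)) + 118) = (10*(I*√7))/((-2 + 49 - 63) + 118) = (10*I*√7)/(-16 + 118) = (10*I*√7)/102 = (10*I*√7)*(1/102) = 5*I*√7/51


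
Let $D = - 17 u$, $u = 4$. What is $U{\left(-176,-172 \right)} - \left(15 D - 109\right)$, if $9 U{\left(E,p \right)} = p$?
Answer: $\frac{9989}{9} \approx 1109.9$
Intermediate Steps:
$D = -68$ ($D = \left(-17\right) 4 = -68$)
$U{\left(E,p \right)} = \frac{p}{9}$
$U{\left(-176,-172 \right)} - \left(15 D - 109\right) = \frac{1}{9} \left(-172\right) - \left(15 \left(-68\right) - 109\right) = - \frac{172}{9} - \left(-1020 - 109\right) = - \frac{172}{9} - -1129 = - \frac{172}{9} + 1129 = \frac{9989}{9}$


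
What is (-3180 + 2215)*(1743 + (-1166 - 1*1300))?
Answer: 697695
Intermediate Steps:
(-3180 + 2215)*(1743 + (-1166 - 1*1300)) = -965*(1743 + (-1166 - 1300)) = -965*(1743 - 2466) = -965*(-723) = 697695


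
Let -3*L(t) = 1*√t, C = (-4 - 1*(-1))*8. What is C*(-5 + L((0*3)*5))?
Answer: 120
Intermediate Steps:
C = -24 (C = (-4 + 1)*8 = -3*8 = -24)
L(t) = -√t/3
C*(-5 + L((0*3)*5)) = -24*(-5 - 0*√5/3) = -24*(-5 - √(0*5)/3) = -24*(-5 - √0/3) = -24*(-5 - ⅓*0) = -24*(-5 + 0) = -24*(-5) = 120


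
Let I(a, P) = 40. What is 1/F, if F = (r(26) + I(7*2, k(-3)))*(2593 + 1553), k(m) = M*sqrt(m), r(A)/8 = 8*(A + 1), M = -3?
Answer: 1/7330128 ≈ 1.3642e-7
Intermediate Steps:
r(A) = 64 + 64*A (r(A) = 8*(8*(A + 1)) = 8*(8*(1 + A)) = 8*(8 + 8*A) = 64 + 64*A)
k(m) = -3*sqrt(m)
F = 7330128 (F = ((64 + 64*26) + 40)*(2593 + 1553) = ((64 + 1664) + 40)*4146 = (1728 + 40)*4146 = 1768*4146 = 7330128)
1/F = 1/7330128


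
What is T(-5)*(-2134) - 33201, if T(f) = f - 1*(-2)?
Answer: -26799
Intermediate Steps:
T(f) = 2 + f (T(f) = f + 2 = 2 + f)
T(-5)*(-2134) - 33201 = (2 - 5)*(-2134) - 33201 = -3*(-2134) - 33201 = 6402 - 33201 = -26799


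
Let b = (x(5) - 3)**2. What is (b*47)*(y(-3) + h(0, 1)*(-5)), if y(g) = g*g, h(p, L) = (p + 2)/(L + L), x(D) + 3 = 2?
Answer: 3008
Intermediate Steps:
x(D) = -1 (x(D) = -3 + 2 = -1)
h(p, L) = (2 + p)/(2*L) (h(p, L) = (2 + p)/((2*L)) = (2 + p)*(1/(2*L)) = (2 + p)/(2*L))
y(g) = g**2
b = 16 (b = (-1 - 3)**2 = (-4)**2 = 16)
(b*47)*(y(-3) + h(0, 1)*(-5)) = (16*47)*((-3)**2 + ((1/2)*(2 + 0)/1)*(-5)) = 752*(9 + ((1/2)*1*2)*(-5)) = 752*(9 + 1*(-5)) = 752*(9 - 5) = 752*4 = 3008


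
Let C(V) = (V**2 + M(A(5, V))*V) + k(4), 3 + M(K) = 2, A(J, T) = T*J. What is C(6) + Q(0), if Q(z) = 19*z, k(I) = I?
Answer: 34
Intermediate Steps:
A(J, T) = J*T
M(K) = -1 (M(K) = -3 + 2 = -1)
C(V) = 4 + V**2 - V (C(V) = (V**2 - V) + 4 = 4 + V**2 - V)
C(6) + Q(0) = (4 + 6**2 - 1*6) + 19*0 = (4 + 36 - 6) + 0 = 34 + 0 = 34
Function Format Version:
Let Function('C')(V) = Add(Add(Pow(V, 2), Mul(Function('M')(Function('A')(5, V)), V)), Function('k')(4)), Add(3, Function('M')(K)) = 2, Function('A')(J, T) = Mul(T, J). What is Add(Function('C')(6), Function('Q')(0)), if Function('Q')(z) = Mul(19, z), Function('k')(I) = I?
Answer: 34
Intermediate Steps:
Function('A')(J, T) = Mul(J, T)
Function('M')(K) = -1 (Function('M')(K) = Add(-3, 2) = -1)
Function('C')(V) = Add(4, Pow(V, 2), Mul(-1, V)) (Function('C')(V) = Add(Add(Pow(V, 2), Mul(-1, V)), 4) = Add(4, Pow(V, 2), Mul(-1, V)))
Add(Function('C')(6), Function('Q')(0)) = Add(Add(4, Pow(6, 2), Mul(-1, 6)), Mul(19, 0)) = Add(Add(4, 36, -6), 0) = Add(34, 0) = 34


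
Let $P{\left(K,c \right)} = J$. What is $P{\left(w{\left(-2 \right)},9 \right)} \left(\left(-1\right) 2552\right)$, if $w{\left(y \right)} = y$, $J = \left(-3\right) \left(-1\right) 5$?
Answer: $-38280$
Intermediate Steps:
$J = 15$ ($J = 3 \cdot 5 = 15$)
$P{\left(K,c \right)} = 15$
$P{\left(w{\left(-2 \right)},9 \right)} \left(\left(-1\right) 2552\right) = 15 \left(\left(-1\right) 2552\right) = 15 \left(-2552\right) = -38280$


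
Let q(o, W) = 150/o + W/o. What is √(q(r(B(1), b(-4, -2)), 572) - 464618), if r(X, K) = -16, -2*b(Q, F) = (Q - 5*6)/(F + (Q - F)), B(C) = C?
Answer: I*√7434610/4 ≈ 681.66*I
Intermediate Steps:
b(Q, F) = -(-30 + Q)/(2*Q) (b(Q, F) = -(Q - 5*6)/(2*(F + (Q - F))) = -(Q - 30)/(2*Q) = -(-30 + Q)/(2*Q))
√(q(r(B(1), b(-4, -2)), 572) - 464618) = √((150 + 572)/(-16) - 464618) = √(-1/16*722 - 464618) = √(-361/8 - 464618) = √(-3717305/8) = I*√7434610/4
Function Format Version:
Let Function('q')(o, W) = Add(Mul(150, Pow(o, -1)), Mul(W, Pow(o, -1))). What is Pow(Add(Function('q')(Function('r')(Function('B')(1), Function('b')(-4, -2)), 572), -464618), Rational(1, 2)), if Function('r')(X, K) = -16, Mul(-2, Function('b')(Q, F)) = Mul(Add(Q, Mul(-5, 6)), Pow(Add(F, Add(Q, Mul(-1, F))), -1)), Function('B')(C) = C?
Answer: Mul(Rational(1, 4), I, Pow(7434610, Rational(1, 2))) ≈ Mul(681.66, I)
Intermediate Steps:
Function('b')(Q, F) = Mul(Rational(-1, 2), Pow(Q, -1), Add(-30, Q)) (Function('b')(Q, F) = Mul(Rational(-1, 2), Mul(Add(Q, Mul(-5, 6)), Pow(Add(F, Add(Q, Mul(-1, F))), -1))) = Mul(Rational(-1, 2), Mul(Add(Q, -30), Pow(Q, -1))) = Mul(Rational(-1, 2), Mul(Add(-30, Q), Pow(Q, -1))) = Mul(Rational(-1, 2), Mul(Pow(Q, -1), Add(-30, Q))) = Mul(Rational(-1, 2), Pow(Q, -1), Add(-30, Q)))
Pow(Add(Function('q')(Function('r')(Function('B')(1), Function('b')(-4, -2)), 572), -464618), Rational(1, 2)) = Pow(Add(Mul(Pow(-16, -1), Add(150, 572)), -464618), Rational(1, 2)) = Pow(Add(Mul(Rational(-1, 16), 722), -464618), Rational(1, 2)) = Pow(Add(Rational(-361, 8), -464618), Rational(1, 2)) = Pow(Rational(-3717305, 8), Rational(1, 2)) = Mul(Rational(1, 4), I, Pow(7434610, Rational(1, 2)))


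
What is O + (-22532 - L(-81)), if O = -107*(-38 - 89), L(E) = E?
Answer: -8862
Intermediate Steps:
O = 13589 (O = -107*(-127) = 13589)
O + (-22532 - L(-81)) = 13589 + (-22532 - 1*(-81)) = 13589 + (-22532 + 81) = 13589 - 22451 = -8862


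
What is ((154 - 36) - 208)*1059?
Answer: -95310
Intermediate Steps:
((154 - 36) - 208)*1059 = (118 - 208)*1059 = -90*1059 = -95310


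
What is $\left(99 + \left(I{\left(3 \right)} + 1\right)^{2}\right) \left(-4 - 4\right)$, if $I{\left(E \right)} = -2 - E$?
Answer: $-920$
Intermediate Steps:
$\left(99 + \left(I{\left(3 \right)} + 1\right)^{2}\right) \left(-4 - 4\right) = \left(99 + \left(\left(-2 - 3\right) + 1\right)^{2}\right) \left(-4 - 4\right) = \left(99 + \left(-5 + 1\right)^{2}\right) \left(-8\right) = \left(99 + \left(-4\right)^{2}\right) \left(-8\right) = \left(99 + 16\right) \left(-8\right) = 115 \left(-8\right) = -920$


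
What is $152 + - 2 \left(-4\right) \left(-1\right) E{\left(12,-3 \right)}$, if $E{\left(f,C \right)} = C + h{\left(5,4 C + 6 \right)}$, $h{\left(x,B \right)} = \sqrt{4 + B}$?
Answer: $176 - 8 i \sqrt{2} \approx 176.0 - 11.314 i$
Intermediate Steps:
$E{\left(f,C \right)} = C + \sqrt{10 + 4 C}$ ($E{\left(f,C \right)} = C + \sqrt{4 + \left(4 C + 6\right)} = C + \sqrt{4 + \left(6 + 4 C\right)} = C + \sqrt{10 + 4 C}$)
$152 + - 2 \left(-4\right) \left(-1\right) E{\left(12,-3 \right)} = 152 + - 2 \left(-4\right) \left(-1\right) \left(-3 + \sqrt{10 + 4 \left(-3\right)}\right) = 152 + - \left(-8\right) \left(-1\right) \left(-3 + \sqrt{10 - 12}\right) = 152 + \left(-1\right) 8 \left(-3 + \sqrt{-2}\right) = 152 - 8 \left(-3 + i \sqrt{2}\right) = 152 + \left(24 - 8 i \sqrt{2}\right) = 176 - 8 i \sqrt{2}$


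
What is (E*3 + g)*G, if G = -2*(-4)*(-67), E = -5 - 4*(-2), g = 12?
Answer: -11256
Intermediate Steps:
E = 3 (E = -5 + 8 = 3)
G = -536 (G = 8*(-67) = -536)
(E*3 + g)*G = (3*3 + 12)*(-536) = (9 + 12)*(-536) = 21*(-536) = -11256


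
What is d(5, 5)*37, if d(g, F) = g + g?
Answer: 370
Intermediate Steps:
d(g, F) = 2*g
d(5, 5)*37 = (2*5)*37 = 10*37 = 370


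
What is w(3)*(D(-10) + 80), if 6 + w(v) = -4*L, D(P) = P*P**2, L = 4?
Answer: 20240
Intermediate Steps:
D(P) = P**3
w(v) = -22 (w(v) = -6 - 4*4 = -6 - 16 = -22)
w(3)*(D(-10) + 80) = -22*((-10)**3 + 80) = -22*(-1000 + 80) = -22*(-920) = 20240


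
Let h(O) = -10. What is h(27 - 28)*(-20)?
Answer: 200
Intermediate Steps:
h(27 - 28)*(-20) = -10*(-20) = 200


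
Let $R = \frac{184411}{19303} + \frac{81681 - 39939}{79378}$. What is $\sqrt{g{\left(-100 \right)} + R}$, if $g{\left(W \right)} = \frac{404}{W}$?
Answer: $\frac{\sqrt{88617671699038977911}}{3830583835} \approx 2.4575$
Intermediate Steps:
$R = \frac{7721961092}{766116767}$ ($R = 184411 \cdot \frac{1}{19303} + \left(81681 - 39939\right) \frac{1}{79378} = \frac{184411}{19303} + 41742 \cdot \frac{1}{79378} = \frac{184411}{19303} + \frac{20871}{39689} = \frac{7721961092}{766116767} \approx 10.079$)
$\sqrt{g{\left(-100 \right)} + R} = \sqrt{\frac{404}{-100} + \frac{7721961092}{766116767}} = \sqrt{404 \left(- \frac{1}{100}\right) + \frac{7721961092}{766116767}} = \sqrt{- \frac{101}{25} + \frac{7721961092}{766116767}} = \sqrt{\frac{115671233833}{19152919175}} = \frac{\sqrt{88617671699038977911}}{3830583835}$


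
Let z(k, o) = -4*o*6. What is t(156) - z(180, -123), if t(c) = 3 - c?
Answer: -3105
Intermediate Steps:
z(k, o) = -24*o
t(156) - z(180, -123) = (3 - 1*156) - (-24)*(-123) = (3 - 156) - 1*2952 = -153 - 2952 = -3105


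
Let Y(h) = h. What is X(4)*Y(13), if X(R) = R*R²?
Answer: 832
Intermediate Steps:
X(R) = R³
X(4)*Y(13) = 4³*13 = 64*13 = 832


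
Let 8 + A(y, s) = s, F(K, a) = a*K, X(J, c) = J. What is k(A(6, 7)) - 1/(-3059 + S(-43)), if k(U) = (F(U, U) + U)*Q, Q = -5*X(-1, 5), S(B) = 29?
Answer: 1/3030 ≈ 0.00033003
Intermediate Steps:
F(K, a) = K*a
A(y, s) = -8 + s
Q = 5 (Q = -5*(-1) = 5)
k(U) = 5*U + 5*U² (k(U) = (U*U + U)*5 = (U² + U)*5 = (U + U²)*5 = 5*U + 5*U²)
k(A(6, 7)) - 1/(-3059 + S(-43)) = 5*(-8 + 7)*(1 + (-8 + 7)) - 1/(-3059 + 29) = 5*(-1)*(1 - 1) - 1/(-3030) = 5*(-1)*0 - 1*(-1/3030) = 0 + 1/3030 = 1/3030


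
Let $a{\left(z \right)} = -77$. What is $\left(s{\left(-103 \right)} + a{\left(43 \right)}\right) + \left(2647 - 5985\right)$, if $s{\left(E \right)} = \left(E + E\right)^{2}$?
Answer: $39021$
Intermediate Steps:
$s{\left(E \right)} = 4 E^{2}$ ($s{\left(E \right)} = \left(2 E\right)^{2} = 4 E^{2}$)
$\left(s{\left(-103 \right)} + a{\left(43 \right)}\right) + \left(2647 - 5985\right) = \left(4 \left(-103\right)^{2} - 77\right) + \left(2647 - 5985\right) = \left(4 \cdot 10609 - 77\right) - 3338 = \left(42436 - 77\right) - 3338 = 42359 - 3338 = 39021$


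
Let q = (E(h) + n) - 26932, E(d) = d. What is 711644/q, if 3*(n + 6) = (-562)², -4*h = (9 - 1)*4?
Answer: 1067466/117503 ≈ 9.0846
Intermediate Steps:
h = -8 (h = -(9 - 1)*4/4 = -2*4 = -¼*32 = -8)
n = 315826/3 (n = -6 + (⅓)*(-562)² = -6 + (⅓)*315844 = -6 + 315844/3 = 315826/3 ≈ 1.0528e+5)
q = 235006/3 (q = (-8 + 315826/3) - 26932 = 315802/3 - 26932 = 235006/3 ≈ 78335.)
711644/q = 711644/(235006/3) = 711644*(3/235006) = 1067466/117503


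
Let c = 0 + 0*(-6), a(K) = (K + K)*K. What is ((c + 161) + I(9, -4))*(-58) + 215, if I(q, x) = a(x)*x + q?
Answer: -2221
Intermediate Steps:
a(K) = 2*K² (a(K) = (2*K)*K = 2*K²)
I(q, x) = q + 2*x³ (I(q, x) = (2*x²)*x + q = 2*x³ + q = q + 2*x³)
c = 0 (c = 0 + 0 = 0)
((c + 161) + I(9, -4))*(-58) + 215 = ((0 + 161) + (9 + 2*(-4)³))*(-58) + 215 = (161 + (9 + 2*(-64)))*(-58) + 215 = (161 + (9 - 128))*(-58) + 215 = (161 - 119)*(-58) + 215 = 42*(-58) + 215 = -2436 + 215 = -2221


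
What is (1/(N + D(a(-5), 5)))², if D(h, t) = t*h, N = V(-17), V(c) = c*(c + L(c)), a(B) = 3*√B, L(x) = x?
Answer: -I/(-332959*I + 17340*√5) ≈ 2.9632e-6 - 3.4507e-7*I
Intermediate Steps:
V(c) = 2*c² (V(c) = c*(c + c) = c*(2*c) = 2*c²)
N = 578 (N = 2*(-17)² = 2*289 = 578)
D(h, t) = h*t
(1/(N + D(a(-5), 5)))² = (1/(578 + (3*√(-5))*5))² = (1/(578 + (3*(I*√5))*5))² = (1/(578 + (3*I*√5)*5))² = (1/(578 + 15*I*√5))² = (578 + 15*I*√5)⁻²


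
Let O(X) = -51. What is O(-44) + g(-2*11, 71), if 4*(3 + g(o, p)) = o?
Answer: -119/2 ≈ -59.500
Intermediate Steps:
g(o, p) = -3 + o/4
O(-44) + g(-2*11, 71) = -51 + (-3 + (-2*11)/4) = -51 + (-3 + (1/4)*(-22)) = -51 + (-3 - 11/2) = -51 - 17/2 = -119/2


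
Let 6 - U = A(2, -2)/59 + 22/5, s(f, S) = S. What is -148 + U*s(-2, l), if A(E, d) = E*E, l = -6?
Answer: -46372/295 ≈ -157.19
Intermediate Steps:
A(E, d) = E**2
U = 452/295 (U = 6 - (2**2/59 + 22/5) = 6 - (4*(1/59) + 22*(1/5)) = 6 - (4/59 + 22/5) = 6 - 1*1318/295 = 6 - 1318/295 = 452/295 ≈ 1.5322)
-148 + U*s(-2, l) = -148 + (452/295)*(-6) = -148 - 2712/295 = -46372/295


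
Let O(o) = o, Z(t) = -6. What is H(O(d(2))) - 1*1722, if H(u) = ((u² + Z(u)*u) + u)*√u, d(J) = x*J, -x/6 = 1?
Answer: -1722 + 408*I*√3 ≈ -1722.0 + 706.68*I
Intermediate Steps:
x = -6 (x = -6*1 = -6)
d(J) = -6*J
H(u) = √u*(u² - 5*u) (H(u) = ((u² - 6*u) + u)*√u = (u² - 5*u)*√u = √u*(u² - 5*u))
H(O(d(2))) - 1*1722 = (-6*2)^(3/2)*(-5 - 6*2) - 1*1722 = (-12)^(3/2)*(-5 - 12) - 1722 = -24*I*√3*(-17) - 1722 = 408*I*√3 - 1722 = -1722 + 408*I*√3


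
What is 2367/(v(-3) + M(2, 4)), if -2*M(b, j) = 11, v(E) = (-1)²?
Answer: -526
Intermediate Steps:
v(E) = 1
M(b, j) = -11/2 (M(b, j) = -½*11 = -11/2)
2367/(v(-3) + M(2, 4)) = 2367/(1 - 11/2) = 2367/(-9/2) = -2/9*2367 = -526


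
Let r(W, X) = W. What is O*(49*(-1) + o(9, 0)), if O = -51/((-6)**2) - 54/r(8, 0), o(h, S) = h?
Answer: 980/3 ≈ 326.67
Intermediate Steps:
O = -49/6 (O = -51/((-6)**2) - 54/8 = -51/36 - 54*1/8 = -51*1/36 - 27/4 = -17/12 - 27/4 = -49/6 ≈ -8.1667)
O*(49*(-1) + o(9, 0)) = -49*(49*(-1) + 9)/6 = -49*(-49 + 9)/6 = -49/6*(-40) = 980/3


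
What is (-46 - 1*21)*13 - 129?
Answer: -1000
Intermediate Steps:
(-46 - 1*21)*13 - 129 = (-46 - 21)*13 - 129 = -67*13 - 129 = -871 - 129 = -1000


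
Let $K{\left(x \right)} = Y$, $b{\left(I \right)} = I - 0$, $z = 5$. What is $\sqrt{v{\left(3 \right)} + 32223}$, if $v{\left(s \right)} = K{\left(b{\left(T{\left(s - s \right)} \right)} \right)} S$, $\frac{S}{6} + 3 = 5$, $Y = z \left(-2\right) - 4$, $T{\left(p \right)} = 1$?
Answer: $\sqrt{32055} \approx 179.04$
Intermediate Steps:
$b{\left(I \right)} = I$ ($b{\left(I \right)} = I + 0 = I$)
$Y = -14$ ($Y = 5 \left(-2\right) - 4 = -10 - 4 = -14$)
$K{\left(x \right)} = -14$
$S = 12$ ($S = -18 + 6 \cdot 5 = -18 + 30 = 12$)
$v{\left(s \right)} = -168$ ($v{\left(s \right)} = \left(-14\right) 12 = -168$)
$\sqrt{v{\left(3 \right)} + 32223} = \sqrt{-168 + 32223} = \sqrt{32055}$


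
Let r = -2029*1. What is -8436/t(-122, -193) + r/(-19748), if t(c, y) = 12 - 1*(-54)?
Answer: -27743369/217228 ≈ -127.72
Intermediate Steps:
r = -2029
t(c, y) = 66 (t(c, y) = 12 + 54 = 66)
-8436/t(-122, -193) + r/(-19748) = -8436/66 - 2029/(-19748) = -8436*1/66 - 2029*(-1/19748) = -1406/11 + 2029/19748 = -27743369/217228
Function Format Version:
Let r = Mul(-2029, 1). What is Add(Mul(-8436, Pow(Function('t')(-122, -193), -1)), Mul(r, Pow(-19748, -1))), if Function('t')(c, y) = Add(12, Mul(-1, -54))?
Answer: Rational(-27743369, 217228) ≈ -127.72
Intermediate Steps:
r = -2029
Function('t')(c, y) = 66 (Function('t')(c, y) = Add(12, 54) = 66)
Add(Mul(-8436, Pow(Function('t')(-122, -193), -1)), Mul(r, Pow(-19748, -1))) = Add(Mul(-8436, Pow(66, -1)), Mul(-2029, Pow(-19748, -1))) = Add(Mul(-8436, Rational(1, 66)), Mul(-2029, Rational(-1, 19748))) = Add(Rational(-1406, 11), Rational(2029, 19748)) = Rational(-27743369, 217228)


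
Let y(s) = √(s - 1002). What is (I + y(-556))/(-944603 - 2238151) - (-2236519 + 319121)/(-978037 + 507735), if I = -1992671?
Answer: -368960642675/106918255122 - I*√1558/3182754 ≈ -3.4509 - 1.2402e-5*I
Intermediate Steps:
y(s) = √(-1002 + s)
(I + y(-556))/(-944603 - 2238151) - (-2236519 + 319121)/(-978037 + 507735) = (-1992671 + √(-1002 - 556))/(-944603 - 2238151) - (-2236519 + 319121)/(-978037 + 507735) = (-1992671 + √(-1558))/(-3182754) - (-1917398)/(-470302) = (-1992671 + I*√1558)*(-1/3182754) - (-1917398)*(-1)/470302 = (1992671/3182754 - I*√1558/3182754) - 1*136957/33593 = (1992671/3182754 - I*√1558/3182754) - 136957/33593 = -368960642675/106918255122 - I*√1558/3182754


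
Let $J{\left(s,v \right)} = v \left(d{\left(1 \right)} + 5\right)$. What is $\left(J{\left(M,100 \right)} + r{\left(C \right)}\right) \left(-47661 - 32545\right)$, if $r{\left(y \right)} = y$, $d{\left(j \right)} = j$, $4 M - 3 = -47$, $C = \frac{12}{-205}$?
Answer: $- \frac{9864375528}{205} \approx -4.8119 \cdot 10^{7}$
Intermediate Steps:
$C = - \frac{12}{205}$ ($C = 12 \left(- \frac{1}{205}\right) = - \frac{12}{205} \approx -0.058537$)
$M = -11$ ($M = \frac{3}{4} + \frac{1}{4} \left(-47\right) = \frac{3}{4} - \frac{47}{4} = -11$)
$J{\left(s,v \right)} = 6 v$ ($J{\left(s,v \right)} = v \left(1 + 5\right) = v 6 = 6 v$)
$\left(J{\left(M,100 \right)} + r{\left(C \right)}\right) \left(-47661 - 32545\right) = \left(6 \cdot 100 - \frac{12}{205}\right) \left(-47661 - 32545\right) = \left(600 - \frac{12}{205}\right) \left(-80206\right) = \frac{122988}{205} \left(-80206\right) = - \frac{9864375528}{205}$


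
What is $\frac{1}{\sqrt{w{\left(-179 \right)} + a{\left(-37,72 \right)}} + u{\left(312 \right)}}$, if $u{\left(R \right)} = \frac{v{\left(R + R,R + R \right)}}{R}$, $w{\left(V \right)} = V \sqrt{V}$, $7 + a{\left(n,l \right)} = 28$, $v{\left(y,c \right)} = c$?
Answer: $\frac{1}{2 + \sqrt{21 - 179 i \sqrt{179}}} \approx 0.014482 + 0.013575 i$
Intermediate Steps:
$a{\left(n,l \right)} = 21$ ($a{\left(n,l \right)} = -7 + 28 = 21$)
$w{\left(V \right)} = V^{\frac{3}{2}}$
$u{\left(R \right)} = 2$ ($u{\left(R \right)} = \frac{R + R}{R} = \frac{2 R}{R} = 2$)
$\frac{1}{\sqrt{w{\left(-179 \right)} + a{\left(-37,72 \right)}} + u{\left(312 \right)}} = \frac{1}{\sqrt{\left(-179\right)^{\frac{3}{2}} + 21} + 2} = \frac{1}{\sqrt{- 179 i \sqrt{179} + 21} + 2} = \frac{1}{\sqrt{21 - 179 i \sqrt{179}} + 2} = \frac{1}{2 + \sqrt{21 - 179 i \sqrt{179}}}$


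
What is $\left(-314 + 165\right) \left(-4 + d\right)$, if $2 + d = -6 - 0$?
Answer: $1788$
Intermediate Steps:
$d = -8$ ($d = -2 - 6 = -8$)
$\left(-314 + 165\right) \left(-4 + d\right) = \left(-314 + 165\right) \left(-4 - 8\right) = \left(-149\right) \left(-12\right) = 1788$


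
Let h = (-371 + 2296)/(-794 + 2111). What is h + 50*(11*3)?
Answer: 2174975/1317 ≈ 1651.5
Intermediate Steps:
h = 1925/1317 ≈ 1.4617
h + 50*(11*3) = 1925/1317 + 50*(11*3) = 1925/1317 + 50*33 = 1925/1317 + 1650 = 2174975/1317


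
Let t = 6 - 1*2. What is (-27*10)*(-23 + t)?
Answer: 5130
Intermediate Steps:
t = 4 (t = 6 - 2 = 4)
(-27*10)*(-23 + t) = (-27*10)*(-23 + 4) = -270*(-19) = 5130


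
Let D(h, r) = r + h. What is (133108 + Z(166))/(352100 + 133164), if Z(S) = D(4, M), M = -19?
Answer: 133093/485264 ≈ 0.27427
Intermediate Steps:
D(h, r) = h + r
Z(S) = -15 (Z(S) = 4 - 19 = -15)
(133108 + Z(166))/(352100 + 133164) = (133108 - 15)/(352100 + 133164) = 133093/485264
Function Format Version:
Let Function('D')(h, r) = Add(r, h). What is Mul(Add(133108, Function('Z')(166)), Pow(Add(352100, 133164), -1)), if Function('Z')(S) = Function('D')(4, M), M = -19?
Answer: Rational(133093, 485264) ≈ 0.27427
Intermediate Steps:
Function('D')(h, r) = Add(h, r)
Function('Z')(S) = -15 (Function('Z')(S) = Add(4, -19) = -15)
Mul(Add(133108, Function('Z')(166)), Pow(Add(352100, 133164), -1)) = Mul(Add(133108, -15), Pow(Add(352100, 133164), -1)) = Mul(133093, Pow(485264, -1)) = Mul(133093, Rational(1, 485264)) = Rational(133093, 485264)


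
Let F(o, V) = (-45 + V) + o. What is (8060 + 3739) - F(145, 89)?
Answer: 11610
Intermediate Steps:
F(o, V) = -45 + V + o
(8060 + 3739) - F(145, 89) = (8060 + 3739) - (-45 + 89 + 145) = 11799 - 1*189 = 11799 - 189 = 11610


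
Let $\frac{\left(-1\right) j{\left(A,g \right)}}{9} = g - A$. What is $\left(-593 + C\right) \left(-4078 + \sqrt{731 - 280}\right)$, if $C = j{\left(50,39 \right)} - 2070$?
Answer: $10455992 - 2564 \sqrt{451} \approx 1.0402 \cdot 10^{7}$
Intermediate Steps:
$j{\left(A,g \right)} = - 9 g + 9 A$ ($j{\left(A,g \right)} = - 9 \left(g - A\right) = - 9 g + 9 A$)
$C = -1971$ ($C = \left(\left(-9\right) 39 + 9 \cdot 50\right) - 2070 = \left(-351 + 450\right) - 2070 = 99 - 2070 = -1971$)
$\left(-593 + C\right) \left(-4078 + \sqrt{731 - 280}\right) = \left(-593 - 1971\right) \left(-4078 + \sqrt{731 - 280}\right) = - 2564 \left(-4078 + \sqrt{451}\right) = 10455992 - 2564 \sqrt{451}$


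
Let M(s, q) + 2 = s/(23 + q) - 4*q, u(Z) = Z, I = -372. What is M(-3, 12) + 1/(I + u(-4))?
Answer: -659163/13160 ≈ -50.088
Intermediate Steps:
M(s, q) = -2 - 4*q + s/(23 + q) (M(s, q) = -2 + (s/(23 + q) - 4*q) = -2 + (-4*q + s/(23 + q)) = -2 - 4*q + s/(23 + q))
M(-3, 12) + 1/(I + u(-4)) = (-46 - 3 - 94*12 - 4*12²)/(23 + 12) + 1/(-372 - 4) = (-46 - 3 - 1128 - 4*144)/35 + 1/(-376) = (-46 - 3 - 1128 - 576)/35 - 1/376 = (1/35)*(-1753) - 1/376 = -1753/35 - 1/376 = -659163/13160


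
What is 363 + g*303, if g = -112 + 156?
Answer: 13695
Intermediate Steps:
g = 44
363 + g*303 = 363 + 44*303 = 363 + 13332 = 13695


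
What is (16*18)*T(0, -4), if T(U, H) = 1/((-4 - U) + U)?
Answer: -72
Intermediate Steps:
T(U, H) = -¼ (T(U, H) = 1/(-4) = -¼)
(16*18)*T(0, -4) = (16*18)*(-¼) = 288*(-¼) = -72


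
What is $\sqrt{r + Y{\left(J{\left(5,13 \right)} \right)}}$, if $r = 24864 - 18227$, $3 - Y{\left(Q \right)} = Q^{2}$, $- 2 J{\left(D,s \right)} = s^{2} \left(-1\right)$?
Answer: $\frac{i \sqrt{2001}}{2} \approx 22.366 i$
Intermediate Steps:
$J{\left(D,s \right)} = \frac{s^{2}}{2}$ ($J{\left(D,s \right)} = - \frac{s^{2} \left(-1\right)}{2} = - \frac{\left(-1\right) s^{2}}{2} = \frac{s^{2}}{2}$)
$Y{\left(Q \right)} = 3 - Q^{2}$
$r = 6637$
$\sqrt{r + Y{\left(J{\left(5,13 \right)} \right)}} = \sqrt{6637 + \left(3 - \left(\frac{13^{2}}{2}\right)^{2}\right)} = \sqrt{6637 + \left(3 - \left(\frac{1}{2} \cdot 169\right)^{2}\right)} = \sqrt{6637 + \left(3 - \left(\frac{169}{2}\right)^{2}\right)} = \sqrt{6637 + \left(3 - \frac{28561}{4}\right)} = \sqrt{6637 - \frac{28549}{4}} = \sqrt{- \frac{2001}{4}} = \frac{i \sqrt{2001}}{2}$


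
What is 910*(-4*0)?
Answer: 0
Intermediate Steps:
910*(-4*0) = 910*0 = 0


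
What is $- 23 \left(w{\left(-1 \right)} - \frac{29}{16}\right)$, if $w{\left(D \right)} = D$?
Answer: $\frac{1035}{16} \approx 64.688$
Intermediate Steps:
$- 23 \left(w{\left(-1 \right)} - \frac{29}{16}\right) = - 23 \left(-1 - \frac{29}{16}\right) = \left(-23\right) \left(- \frac{45}{16}\right) = \frac{1035}{16}$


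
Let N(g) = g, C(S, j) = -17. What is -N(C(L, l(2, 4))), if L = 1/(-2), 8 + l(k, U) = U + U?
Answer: 17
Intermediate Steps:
l(k, U) = -8 + 2*U (l(k, U) = -8 + (U + U) = -8 + 2*U)
L = -½ ≈ -0.50000
-N(C(L, l(2, 4))) = -1*(-17) = 17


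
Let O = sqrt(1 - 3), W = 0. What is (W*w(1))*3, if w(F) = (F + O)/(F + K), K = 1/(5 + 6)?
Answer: 0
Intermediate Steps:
O = I*sqrt(2) (O = sqrt(-2) = I*sqrt(2) ≈ 1.4142*I)
K = 1/11 ≈ 0.090909
w(F) = (F + I*sqrt(2))/(1/11 + F) (w(F) = (F + I*sqrt(2))/(F + 1/11) = (F + I*sqrt(2))/(1/11 + F))
(W*w(1))*3 = (0*(11*(1 + I*sqrt(2))/(1 + 11*1)))*3 = (0*(11*(1 + I*sqrt(2))/(1 + 11)))*3 = (0*(11*(1 + I*sqrt(2))/12))*3 = (0*(11*(1/12)*(1 + I*sqrt(2))))*3 = (0*(11/12 + 11*I*sqrt(2)/12))*3 = 0*3 = 0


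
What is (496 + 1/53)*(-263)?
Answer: -6914007/53 ≈ -1.3045e+5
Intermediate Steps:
(496 + 1/53)*(-263) = (26289/53)*(-263) = -6914007/53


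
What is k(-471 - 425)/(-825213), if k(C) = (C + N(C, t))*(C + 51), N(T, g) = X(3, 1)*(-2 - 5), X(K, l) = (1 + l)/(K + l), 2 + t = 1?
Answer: -1520155/1650426 ≈ -0.92107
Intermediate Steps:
t = -1 (t = -2 + 1 = -1)
X(K, l) = (1 + l)/(K + l)
N(T, g) = -7/2 (N(T, g) = ((1 + 1)/(3 + 1))*(-2 - 5) = (2/4)*(-7) = ((1/4)*2)*(-7) = (1/2)*(-7) = -7/2)
k(C) = (51 + C)*(-7/2 + C) (k(C) = (C - 7/2)*(C + 51) = (-7/2 + C)*(51 + C) = (51 + C)*(-7/2 + C))
k(-471 - 425)/(-825213) = (-357/2 + (-471 - 425)**2 + 95*(-471 - 425)/2)/(-825213) = (-357/2 + (-896)**2 + (95/2)*(-896))*(-1/825213) = (-357/2 + 802816 - 42560)*(-1/825213) = (1520155/2)*(-1/825213) = -1520155/1650426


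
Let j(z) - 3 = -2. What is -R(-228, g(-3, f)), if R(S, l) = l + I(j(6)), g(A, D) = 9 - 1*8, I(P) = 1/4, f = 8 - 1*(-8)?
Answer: -5/4 ≈ -1.2500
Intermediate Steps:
j(z) = 1 (j(z) = 3 - 2 = 1)
f = 16 (f = 8 + 8 = 16)
I(P) = ¼
g(A, D) = 1 (g(A, D) = 9 - 8 = 1)
R(S, l) = ¼ + l (R(S, l) = l + ¼ = ¼ + l)
-R(-228, g(-3, f)) = -(¼ + 1) = -1*5/4 = -5/4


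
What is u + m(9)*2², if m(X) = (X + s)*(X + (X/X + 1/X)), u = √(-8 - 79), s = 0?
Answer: 364 + I*√87 ≈ 364.0 + 9.3274*I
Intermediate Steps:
u = I*√87 (u = √(-87) = I*√87 ≈ 9.3274*I)
m(X) = X*(1 + X + 1/X) (m(X) = (X + 0)*(X + (X/X + 1/X)) = X*(X + (1 + 1/X)) = X*(1 + X + 1/X))
u + m(9)*2² = I*√87 + (1 + 9 + 9²)*2² = I*√87 + (1 + 9 + 81)*4 = I*√87 + 91*4 = I*√87 + 364 = 364 + I*√87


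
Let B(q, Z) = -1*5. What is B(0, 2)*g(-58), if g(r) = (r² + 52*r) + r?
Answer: -1450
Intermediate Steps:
B(q, Z) = -5
g(r) = r² + 53*r
B(0, 2)*g(-58) = -(-290)*(53 - 58) = -(-290)*(-5) = -5*290 = -1450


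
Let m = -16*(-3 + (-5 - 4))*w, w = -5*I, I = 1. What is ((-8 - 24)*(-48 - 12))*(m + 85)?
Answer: -1680000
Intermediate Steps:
w = -5 (w = -5*1 = -5)
m = -960 (m = -16*(-3 + (-5 - 4))*(-5) = -16*(-3 - 9)*(-5) = -(-192)*(-5) = -16*60 = -960)
((-8 - 24)*(-48 - 12))*(m + 85) = ((-8 - 24)*(-48 - 12))*(-960 + 85) = -32*(-60)*(-875) = 1920*(-875) = -1680000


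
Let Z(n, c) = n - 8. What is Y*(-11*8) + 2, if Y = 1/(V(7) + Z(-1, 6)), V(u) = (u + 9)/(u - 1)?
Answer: 302/19 ≈ 15.895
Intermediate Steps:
V(u) = (9 + u)/(-1 + u)
Z(n, c) = -8 + n
Y = -3/19 (Y = 1/((9 + 7)/(-1 + 7) + (-8 - 1)) = 1/(16/6 - 9) = 1/((⅙)*16 - 9) = 1/(8/3 - 9) = 1/(-19/3) = -3/19 ≈ -0.15789)
Y*(-11*8) + 2 = -(-33)*8/19 + 2 = -3/19*(-88) + 2 = 264/19 + 2 = 302/19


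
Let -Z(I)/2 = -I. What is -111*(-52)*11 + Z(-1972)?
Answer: 59548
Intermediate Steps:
Z(I) = 2*I (Z(I) = -(-2)*I = 2*I)
-111*(-52)*11 + Z(-1972) = -111*(-52)*11 + 2*(-1972) = 5772*11 - 3944 = 63492 - 3944 = 59548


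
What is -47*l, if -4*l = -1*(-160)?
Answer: 1880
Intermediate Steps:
l = -40 (l = -(-1)*(-160)/4 = -¼*160 = -40)
-47*l = -47*(-40) = 1880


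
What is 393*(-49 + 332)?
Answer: 111219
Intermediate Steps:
393*(-49 + 332) = 393*283 = 111219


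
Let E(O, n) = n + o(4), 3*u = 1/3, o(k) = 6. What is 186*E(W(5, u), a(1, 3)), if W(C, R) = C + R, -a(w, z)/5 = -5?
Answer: 5766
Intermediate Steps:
a(w, z) = 25 (a(w, z) = -5*(-5) = 25)
u = ⅑ (u = (⅓)/3 = (⅓)*(⅓) = ⅑ ≈ 0.11111)
E(O, n) = 6 + n (E(O, n) = n + 6 = 6 + n)
186*E(W(5, u), a(1, 3)) = 186*(6 + 25) = 186*31 = 5766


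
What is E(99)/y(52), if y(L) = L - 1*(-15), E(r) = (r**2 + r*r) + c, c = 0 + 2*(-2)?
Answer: 19598/67 ≈ 292.51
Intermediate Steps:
c = -4 (c = 0 - 4 = -4)
E(r) = -4 + 2*r**2 (E(r) = (r**2 + r*r) - 4 = (r**2 + r**2) - 4 = 2*r**2 - 4 = -4 + 2*r**2)
y(L) = 15 + L (y(L) = L + 15 = 15 + L)
E(99)/y(52) = (-4 + 2*99**2)/(15 + 52) = (-4 + 2*9801)/67 = (-4 + 19602)*(1/67) = 19598*(1/67) = 19598/67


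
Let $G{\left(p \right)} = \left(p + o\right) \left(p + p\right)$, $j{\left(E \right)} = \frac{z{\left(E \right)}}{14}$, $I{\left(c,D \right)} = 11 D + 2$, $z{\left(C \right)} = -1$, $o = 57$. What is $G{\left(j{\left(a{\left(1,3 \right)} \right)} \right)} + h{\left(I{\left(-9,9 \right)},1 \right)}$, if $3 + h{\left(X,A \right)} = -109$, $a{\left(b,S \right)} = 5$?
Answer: $- \frac{11773}{98} \approx -120.13$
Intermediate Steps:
$I{\left(c,D \right)} = 2 + 11 D$
$h{\left(X,A \right)} = -112$ ($h{\left(X,A \right)} = -3 - 109 = -112$)
$j{\left(E \right)} = - \frac{1}{14}$
$G{\left(p \right)} = 2 p \left(57 + p\right)$ ($G{\left(p \right)} = \left(p + 57\right) \left(p + p\right) = \left(57 + p\right) 2 p = 2 p \left(57 + p\right)$)
$G{\left(j{\left(a{\left(1,3 \right)} \right)} \right)} + h{\left(I{\left(-9,9 \right)},1 \right)} = 2 \left(- \frac{1}{14}\right) \left(57 - \frac{1}{14}\right) - 112 = 2 \left(- \frac{1}{14}\right) \frac{797}{14} - 112 = - \frac{797}{98} - 112 = - \frac{11773}{98}$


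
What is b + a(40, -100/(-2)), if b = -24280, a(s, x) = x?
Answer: -24230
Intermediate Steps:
b + a(40, -100/(-2)) = -24280 - 100/(-2) = -24280 - 100*(-1/2) = -24280 + 50 = -24230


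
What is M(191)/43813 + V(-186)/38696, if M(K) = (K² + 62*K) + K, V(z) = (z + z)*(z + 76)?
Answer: 65537959/30274783 ≈ 2.1648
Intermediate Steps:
V(z) = 2*z*(76 + z) (V(z) = (2*z)*(76 + z) = 2*z*(76 + z))
M(K) = K² + 63*K
M(191)/43813 + V(-186)/38696 = (191*(63 + 191))/43813 + (2*(-186)*(76 - 186))/38696 = (191*254)*(1/43813) + (2*(-186)*(-110))*(1/38696) = 48514*(1/43813) + 40920*(1/38696) = 48514/43813 + 5115/4837 = 65537959/30274783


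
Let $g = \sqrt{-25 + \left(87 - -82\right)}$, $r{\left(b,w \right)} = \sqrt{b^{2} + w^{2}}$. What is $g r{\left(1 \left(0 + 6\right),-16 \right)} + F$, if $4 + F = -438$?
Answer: $-442 + 24 \sqrt{73} \approx -236.94$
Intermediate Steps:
$F = -442$ ($F = -4 - 438 = -442$)
$g = 12$ ($g = \sqrt{-25 + \left(87 + 82\right)} = \sqrt{-25 + 169} = \sqrt{144} = 12$)
$g r{\left(1 \left(0 + 6\right),-16 \right)} + F = 12 \sqrt{\left(1 \left(0 + 6\right)\right)^{2} + \left(-16\right)^{2}} - 442 = 12 \sqrt{\left(1 \cdot 6\right)^{2} + 256} - 442 = 12 \sqrt{6^{2} + 256} - 442 = 12 \sqrt{36 + 256} - 442 = 12 \sqrt{292} - 442 = 12 \cdot 2 \sqrt{73} - 442 = 24 \sqrt{73} - 442 = -442 + 24 \sqrt{73}$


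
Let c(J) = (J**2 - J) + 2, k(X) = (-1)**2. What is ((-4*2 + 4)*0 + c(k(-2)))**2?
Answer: 4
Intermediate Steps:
k(X) = 1
c(J) = 2 + J**2 - J
((-4*2 + 4)*0 + c(k(-2)))**2 = ((-4*2 + 4)*0 + (2 + 1**2 - 1*1))**2 = ((-8 + 4)*0 + (2 + 1 - 1))**2 = (-4*0 + 2)**2 = (0 + 2)**2 = 2**2 = 4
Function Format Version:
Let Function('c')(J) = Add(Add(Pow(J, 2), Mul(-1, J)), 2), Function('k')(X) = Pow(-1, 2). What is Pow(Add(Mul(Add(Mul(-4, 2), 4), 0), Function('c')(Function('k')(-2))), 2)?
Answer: 4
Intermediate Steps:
Function('k')(X) = 1
Function('c')(J) = Add(2, Pow(J, 2), Mul(-1, J))
Pow(Add(Mul(Add(Mul(-4, 2), 4), 0), Function('c')(Function('k')(-2))), 2) = Pow(Add(Mul(Add(Mul(-4, 2), 4), 0), Add(2, Pow(1, 2), Mul(-1, 1))), 2) = Pow(Add(Mul(Add(-8, 4), 0), Add(2, 1, -1)), 2) = Pow(Add(Mul(-4, 0), 2), 2) = Pow(Add(0, 2), 2) = Pow(2, 2) = 4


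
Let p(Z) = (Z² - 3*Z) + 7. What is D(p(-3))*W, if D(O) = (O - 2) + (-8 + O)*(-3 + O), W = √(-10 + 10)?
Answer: 0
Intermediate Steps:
p(Z) = 7 + Z² - 3*Z
W = 0 (W = √0 = 0)
D(O) = -2 + O + (-8 + O)*(-3 + O) (D(O) = (-2 + O) + (-8 + O)*(-3 + O) = -2 + O + (-8 + O)*(-3 + O))
D(p(-3))*W = (22 + (7 + (-3)² - 3*(-3))² - 10*(7 + (-3)² - 3*(-3)))*0 = (22 + (7 + 9 + 9)² - 10*(7 + 9 + 9))*0 = (22 + 25² - 10*25)*0 = (22 + 625 - 250)*0 = 397*0 = 0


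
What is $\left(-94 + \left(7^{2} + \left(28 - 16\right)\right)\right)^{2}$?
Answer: $1089$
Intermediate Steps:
$\left(-94 + \left(7^{2} + \left(28 - 16\right)\right)\right)^{2} = \left(-94 + \left(49 + \left(28 - 16\right)\right)\right)^{2} = \left(-94 + \left(49 + 12\right)\right)^{2} = \left(-94 + 61\right)^{2} = \left(-33\right)^{2} = 1089$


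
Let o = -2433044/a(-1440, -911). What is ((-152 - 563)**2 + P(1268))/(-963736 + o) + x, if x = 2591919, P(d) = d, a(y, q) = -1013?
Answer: 841363970233049/324610508 ≈ 2.5919e+6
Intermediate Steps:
o = 2433044/1013 (o = -2433044/(-1013) = -2433044*(-1/1013) = 2433044/1013 ≈ 2401.8)
((-152 - 563)**2 + P(1268))/(-963736 + o) + x = ((-152 - 563)**2 + 1268)/(-963736 + 2433044/1013) + 2591919 = ((-715)**2 + 1268)/(-973831524/1013) + 2591919 = (511225 + 1268)*(-1013/973831524) + 2591919 = 512493*(-1013/973831524) + 2591919 = -173051803/324610508 + 2591919 = 841363970233049/324610508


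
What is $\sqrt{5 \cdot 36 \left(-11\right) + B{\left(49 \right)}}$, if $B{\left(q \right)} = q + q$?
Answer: $i \sqrt{1882} \approx 43.382 i$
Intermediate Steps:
$B{\left(q \right)} = 2 q$
$\sqrt{5 \cdot 36 \left(-11\right) + B{\left(49 \right)}} = \sqrt{5 \cdot 36 \left(-11\right) + 2 \cdot 49} = \sqrt{180 \left(-11\right) + 98} = \sqrt{-1980 + 98} = \sqrt{-1882} = i \sqrt{1882}$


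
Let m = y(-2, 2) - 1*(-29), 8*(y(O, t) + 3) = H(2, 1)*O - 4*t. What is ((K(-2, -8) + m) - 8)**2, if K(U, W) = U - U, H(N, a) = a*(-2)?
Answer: 1225/4 ≈ 306.25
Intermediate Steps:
H(N, a) = -2*a
y(O, t) = -3 - t/2 - O/4 (y(O, t) = -3 + ((-2*1)*O - 4*t)/8 = -3 + (-2*O - 4*t)/8 = -3 + (-4*t - 2*O)/8 = -3 + (-t/2 - O/4) = -3 - t/2 - O/4)
K(U, W) = 0
m = 51/2 (m = (-3 - 1/2*2 - 1/4*(-2)) - 1*(-29) = (-3 - 1 + 1/2) + 29 = -7/2 + 29 = 51/2 ≈ 25.500)
((K(-2, -8) + m) - 8)**2 = ((0 + 51/2) - 8)**2 = (51/2 - 8)**2 = (35/2)**2 = 1225/4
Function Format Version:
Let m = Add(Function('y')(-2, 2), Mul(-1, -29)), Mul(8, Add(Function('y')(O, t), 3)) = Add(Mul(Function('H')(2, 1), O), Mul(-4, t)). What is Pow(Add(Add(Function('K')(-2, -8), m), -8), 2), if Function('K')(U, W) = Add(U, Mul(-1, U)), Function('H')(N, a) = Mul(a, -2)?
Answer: Rational(1225, 4) ≈ 306.25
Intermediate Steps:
Function('H')(N, a) = Mul(-2, a)
Function('y')(O, t) = Add(-3, Mul(Rational(-1, 2), t), Mul(Rational(-1, 4), O)) (Function('y')(O, t) = Add(-3, Mul(Rational(1, 8), Add(Mul(Mul(-2, 1), O), Mul(-4, t)))) = Add(-3, Mul(Rational(1, 8), Add(Mul(-2, O), Mul(-4, t)))) = Add(-3, Mul(Rational(1, 8), Add(Mul(-4, t), Mul(-2, O)))) = Add(-3, Add(Mul(Rational(-1, 2), t), Mul(Rational(-1, 4), O))) = Add(-3, Mul(Rational(-1, 2), t), Mul(Rational(-1, 4), O)))
Function('K')(U, W) = 0
m = Rational(51, 2) (m = Add(Add(-3, Mul(Rational(-1, 2), 2), Mul(Rational(-1, 4), -2)), Mul(-1, -29)) = Add(Add(-3, -1, Rational(1, 2)), 29) = Add(Rational(-7, 2), 29) = Rational(51, 2) ≈ 25.500)
Pow(Add(Add(Function('K')(-2, -8), m), -8), 2) = Pow(Add(Add(0, Rational(51, 2)), -8), 2) = Pow(Add(Rational(51, 2), -8), 2) = Pow(Rational(35, 2), 2) = Rational(1225, 4)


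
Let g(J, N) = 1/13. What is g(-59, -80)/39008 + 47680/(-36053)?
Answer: -24178682667/18282620512 ≈ -1.3225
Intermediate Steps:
g(J, N) = 1/13
g(-59, -80)/39008 + 47680/(-36053) = (1/13)/39008 + 47680/(-36053) = (1/13)*(1/39008) + 47680*(-1/36053) = 1/507104 - 47680/36053 = -24178682667/18282620512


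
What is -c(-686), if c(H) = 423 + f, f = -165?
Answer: -258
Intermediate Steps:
c(H) = 258 (c(H) = 423 - 165 = 258)
-c(-686) = -1*258 = -258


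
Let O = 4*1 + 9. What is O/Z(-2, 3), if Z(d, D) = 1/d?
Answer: -26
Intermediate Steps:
O = 13 (O = 4 + 9 = 13)
O/Z(-2, 3) = 13/(1/(-2)) = 13/(-1/2) = 13*(-2) = -26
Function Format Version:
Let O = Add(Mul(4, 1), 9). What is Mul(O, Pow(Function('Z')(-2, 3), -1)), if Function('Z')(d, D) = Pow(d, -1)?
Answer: -26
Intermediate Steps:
O = 13 (O = Add(4, 9) = 13)
Mul(O, Pow(Function('Z')(-2, 3), -1)) = Mul(13, Pow(Pow(-2, -1), -1)) = Mul(13, Pow(Rational(-1, 2), -1)) = Mul(13, -2) = -26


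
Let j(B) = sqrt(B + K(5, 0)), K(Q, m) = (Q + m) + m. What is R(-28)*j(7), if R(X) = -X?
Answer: 56*sqrt(3) ≈ 96.995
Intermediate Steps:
K(Q, m) = Q + 2*m
j(B) = sqrt(5 + B) (j(B) = sqrt(B + (5 + 2*0)) = sqrt(B + (5 + 0)) = sqrt(B + 5) = sqrt(5 + B))
R(-28)*j(7) = (-1*(-28))*sqrt(5 + 7) = 28*sqrt(12) = 28*(2*sqrt(3)) = 56*sqrt(3)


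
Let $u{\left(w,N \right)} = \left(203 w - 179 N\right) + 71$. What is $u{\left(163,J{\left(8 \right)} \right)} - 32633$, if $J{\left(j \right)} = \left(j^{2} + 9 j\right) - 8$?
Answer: $-22385$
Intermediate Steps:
$J{\left(j \right)} = -8 + j^{2} + 9 j$
$u{\left(w,N \right)} = 71 - 179 N + 203 w$ ($u{\left(w,N \right)} = \left(- 179 N + 203 w\right) + 71 = 71 - 179 N + 203 w$)
$u{\left(163,J{\left(8 \right)} \right)} - 32633 = \left(71 - 179 \left(-8 + 8^{2} + 9 \cdot 8\right) + 203 \cdot 163\right) - 32633 = \left(71 - 179 \left(-8 + 64 + 72\right) + 33089\right) - 32633 = \left(71 - 22912 + 33089\right) - 32633 = 10248 - 32633 = -22385$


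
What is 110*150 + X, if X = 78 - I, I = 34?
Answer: 16544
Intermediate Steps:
X = 44 (X = 78 - 1*34 = 78 - 34 = 44)
110*150 + X = 110*150 + 44 = 16500 + 44 = 16544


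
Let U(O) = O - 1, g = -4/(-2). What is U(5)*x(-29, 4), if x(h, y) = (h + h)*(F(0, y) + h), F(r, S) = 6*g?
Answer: 3944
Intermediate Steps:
g = 2 (g = -4*(-½) = 2)
F(r, S) = 12 (F(r, S) = 6*2 = 12)
x(h, y) = 2*h*(12 + h) (x(h, y) = (h + h)*(12 + h) = (2*h)*(12 + h) = 2*h*(12 + h))
U(O) = -1 + O
U(5)*x(-29, 4) = (-1 + 5)*(2*(-29)*(12 - 29)) = 4*(2*(-29)*(-17)) = 4*986 = 3944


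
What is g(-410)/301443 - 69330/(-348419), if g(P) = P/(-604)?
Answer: 6311582469275/31718597522334 ≈ 0.19899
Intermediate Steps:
g(P) = -P/604 (g(P) = P*(-1/604) = -P/604)
g(-410)/301443 - 69330/(-348419) = -1/604*(-410)/301443 - 69330/(-348419) = (205/302)*(1/301443) - 69330*(-1/348419) = 205/91035786 + 69330/348419 = 6311582469275/31718597522334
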